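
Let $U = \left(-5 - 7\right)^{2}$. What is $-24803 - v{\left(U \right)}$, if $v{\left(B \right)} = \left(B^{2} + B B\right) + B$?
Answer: $-66419$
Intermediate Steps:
$U = 144$ ($U = \left(-12\right)^{2} = 144$)
$v{\left(B \right)} = B + 2 B^{2}$ ($v{\left(B \right)} = \left(B^{2} + B^{2}\right) + B = 2 B^{2} + B = B + 2 B^{2}$)
$-24803 - v{\left(U \right)} = -24803 - 144 \left(1 + 2 \cdot 144\right) = -24803 - 144 \left(1 + 288\right) = -24803 - 144 \cdot 289 = -24803 - 41616 = -66419$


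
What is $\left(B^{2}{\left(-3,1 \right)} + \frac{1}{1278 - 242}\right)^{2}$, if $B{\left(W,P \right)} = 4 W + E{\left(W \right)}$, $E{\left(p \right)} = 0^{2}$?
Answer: $\frac{22256164225}{1073296} \approx 20736.0$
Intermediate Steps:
$E{\left(p \right)} = 0$
$B{\left(W,P \right)} = 4 W$ ($B{\left(W,P \right)} = 4 W + 0 = 4 W$)
$\left(B^{2}{\left(-3,1 \right)} + \frac{1}{1278 - 242}\right)^{2} = \left(\left(4 \left(-3\right)\right)^{2} + \frac{1}{1278 - 242}\right)^{2} = \left(\left(-12\right)^{2} + \frac{1}{1036}\right)^{2} = \left(144 + \frac{1}{1036}\right)^{2} = \left(\frac{149185}{1036}\right)^{2} = \frac{22256164225}{1073296}$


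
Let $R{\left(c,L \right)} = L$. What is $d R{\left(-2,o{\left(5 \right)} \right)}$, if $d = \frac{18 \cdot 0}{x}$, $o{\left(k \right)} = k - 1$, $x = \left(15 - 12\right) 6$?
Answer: $0$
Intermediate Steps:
$x = 18$ ($x = 3 \cdot 6 = 18$)
$o{\left(k \right)} = -1 + k$ ($o{\left(k \right)} = k - 1 = -1 + k$)
$d = 0$ ($d = \frac{18 \cdot 0}{18} = 0 \cdot \frac{1}{18} = 0$)
$d R{\left(-2,o{\left(5 \right)} \right)} = 0 \left(-1 + 5\right) = 0 \cdot 4 = 0$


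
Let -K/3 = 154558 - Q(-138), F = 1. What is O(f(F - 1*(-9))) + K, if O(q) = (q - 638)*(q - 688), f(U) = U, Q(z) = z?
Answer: -38304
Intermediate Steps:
O(q) = (-688 + q)*(-638 + q) (O(q) = (-638 + q)*(-688 + q) = (-688 + q)*(-638 + q))
K = -464088 (K = -3*(154558 - 1*(-138)) = -3*(154558 + 138) = -3*154696 = -464088)
O(f(F - 1*(-9))) + K = (438944 + (1 - 1*(-9))² - 1326*(1 - 1*(-9))) - 464088 = (438944 + (1 + 9)² - 1326*(1 + 9)) - 464088 = (438944 + 10² - 1326*10) - 464088 = (438944 + 100 - 13260) - 464088 = 425784 - 464088 = -38304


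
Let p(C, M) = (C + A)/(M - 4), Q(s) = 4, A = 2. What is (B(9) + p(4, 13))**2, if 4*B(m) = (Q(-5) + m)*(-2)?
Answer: 1225/36 ≈ 34.028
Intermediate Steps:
p(C, M) = (2 + C)/(-4 + M) (p(C, M) = (C + 2)/(M - 4) = (2 + C)/(-4 + M))
B(m) = -2 - m/2 (B(m) = ((4 + m)*(-2))/4 = (-8 - 2*m)/4 = -2 - m/2)
(B(9) + p(4, 13))**2 = ((-2 - 1/2*9) + (2 + 4)/(-4 + 13))**2 = ((-2 - 9/2) + 6/9)**2 = (-13/2 + (1/9)*6)**2 = (-13/2 + 2/3)**2 = (-35/6)**2 = 1225/36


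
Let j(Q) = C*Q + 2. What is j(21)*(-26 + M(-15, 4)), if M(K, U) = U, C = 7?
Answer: -3278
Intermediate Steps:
j(Q) = 2 + 7*Q (j(Q) = 7*Q + 2 = 2 + 7*Q)
j(21)*(-26 + M(-15, 4)) = (2 + 7*21)*(-26 + 4) = (2 + 147)*(-22) = 149*(-22) = -3278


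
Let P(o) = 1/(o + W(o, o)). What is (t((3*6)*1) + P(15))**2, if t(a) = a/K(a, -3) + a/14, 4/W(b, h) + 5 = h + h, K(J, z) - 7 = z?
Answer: 964040401/28153636 ≈ 34.242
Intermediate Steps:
K(J, z) = 7 + z
W(b, h) = 4/(-5 + 2*h) (W(b, h) = 4/(-5 + (h + h)) = 4/(-5 + 2*h))
t(a) = 9*a/28 (t(a) = a/(7 - 3) + a/14 = a/4 + a*(1/14) = a*(1/4) + a/14 = a/4 + a/14 = 9*a/28)
P(o) = 1/(o + 4/(-5 + 2*o))
(t((3*6)*1) + P(15))**2 = (9*((3*6)*1)/28 + (-5 + 2*15)/(4 + 15*(-5 + 2*15)))**2 = (9*(18*1)/28 + (-5 + 30)/(4 + 15*(-5 + 30)))**2 = ((9/28)*18 + 25/(4 + 15*25))**2 = (81/14 + 25/(4 + 375))**2 = (81/14 + 25/379)**2 = (31049/5306)**2 = 964040401/28153636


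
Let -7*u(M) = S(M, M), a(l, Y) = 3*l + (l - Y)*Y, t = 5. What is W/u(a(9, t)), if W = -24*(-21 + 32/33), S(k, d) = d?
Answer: -37016/517 ≈ -71.598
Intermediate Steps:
a(l, Y) = 3*l + Y*(l - Y)
u(M) = -M/7
W = 5288/11 (W = -24*(-21 + 32*(1/33)) = -24*(-21 + 32/33) = -24*(-661/33) = 5288/11 ≈ 480.73)
W/u(a(9, t)) = 5288/(11*((-(-1*5² + 3*9 + 5*9)/7))) = 5288/(11*((-(-1*25 + 27 + 45)/7))) = 5288/(11*((-(-25 + 27 + 45)/7))) = 5288/(11*((-⅐*47))) = 5288/(11*(-47/7)) = (5288/11)*(-7/47) = -37016/517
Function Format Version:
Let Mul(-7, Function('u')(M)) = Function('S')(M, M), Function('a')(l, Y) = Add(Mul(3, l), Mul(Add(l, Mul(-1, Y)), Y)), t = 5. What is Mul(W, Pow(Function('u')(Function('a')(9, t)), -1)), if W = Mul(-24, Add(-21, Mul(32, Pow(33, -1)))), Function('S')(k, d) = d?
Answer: Rational(-37016, 517) ≈ -71.598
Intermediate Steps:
Function('a')(l, Y) = Add(Mul(3, l), Mul(Y, Add(l, Mul(-1, Y))))
Function('u')(M) = Mul(Rational(-1, 7), M)
W = Rational(5288, 11) (W = Mul(-24, Add(-21, Mul(32, Rational(1, 33)))) = Mul(-24, Add(-21, Rational(32, 33))) = Mul(-24, Rational(-661, 33)) = Rational(5288, 11) ≈ 480.73)
Mul(W, Pow(Function('u')(Function('a')(9, t)), -1)) = Mul(Rational(5288, 11), Pow(Mul(Rational(-1, 7), Add(Mul(-1, Pow(5, 2)), Mul(3, 9), Mul(5, 9))), -1)) = Mul(Rational(5288, 11), Pow(Mul(Rational(-1, 7), Add(Mul(-1, 25), 27, 45)), -1)) = Mul(Rational(5288, 11), Pow(Mul(Rational(-1, 7), Add(-25, 27, 45)), -1)) = Mul(Rational(5288, 11), Pow(Mul(Rational(-1, 7), 47), -1)) = Mul(Rational(5288, 11), Pow(Rational(-47, 7), -1)) = Mul(Rational(5288, 11), Rational(-7, 47)) = Rational(-37016, 517)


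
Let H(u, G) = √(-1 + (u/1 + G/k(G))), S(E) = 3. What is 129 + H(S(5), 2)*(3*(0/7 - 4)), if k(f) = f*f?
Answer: 129 - 6*√10 ≈ 110.03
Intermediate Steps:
k(f) = f²
H(u, G) = √(-1 + u + 1/G) (H(u, G) = √(-1 + (u/1 + G/(G²))) = √(-1 + (u*1 + G/G²)) = √(-1 + (u + 1/G)) = √(-1 + u + 1/G))
129 + H(S(5), 2)*(3*(0/7 - 4)) = 129 + √(-1 + 3 + 1/2)*(3*(0/7 - 4)) = 129 + √(-1 + 3 + ½)*(3*(0*(⅐) - 4)) = 129 + √(5/2)*(3*(0 - 4)) = 129 + (√10/2)*(3*(-4)) = 129 + (√10/2)*(-12) = 129 - 6*√10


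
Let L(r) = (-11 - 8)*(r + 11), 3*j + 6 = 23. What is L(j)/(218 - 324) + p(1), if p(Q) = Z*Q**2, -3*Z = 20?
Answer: -195/53 ≈ -3.6792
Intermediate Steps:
j = 17/3 (j = -2 + (1/3)*23 = -2 + 23/3 = 17/3 ≈ 5.6667)
L(r) = -209 - 19*r (L(r) = -19*(11 + r) = -209 - 19*r)
Z = -20/3 (Z = -1/3*20 = -20/3 ≈ -6.6667)
p(Q) = -20*Q**2/3
L(j)/(218 - 324) + p(1) = (-209 - 19*17/3)/(218 - 324) - 20/3*1**2 = (-209 - 323/3)/(-106) - 20/3*1 = -950/3*(-1/106) - 20/3 = 475/159 - 20/3 = -195/53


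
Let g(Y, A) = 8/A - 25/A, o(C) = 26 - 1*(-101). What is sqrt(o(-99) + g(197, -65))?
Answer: 4*sqrt(33605)/65 ≈ 11.281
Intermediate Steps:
o(C) = 127 (o(C) = 26 + 101 = 127)
g(Y, A) = -17/A
sqrt(o(-99) + g(197, -65)) = sqrt(127 - 17/(-65)) = sqrt(127 - 17*(-1/65)) = sqrt(127 + 17/65) = sqrt(8272/65) = 4*sqrt(33605)/65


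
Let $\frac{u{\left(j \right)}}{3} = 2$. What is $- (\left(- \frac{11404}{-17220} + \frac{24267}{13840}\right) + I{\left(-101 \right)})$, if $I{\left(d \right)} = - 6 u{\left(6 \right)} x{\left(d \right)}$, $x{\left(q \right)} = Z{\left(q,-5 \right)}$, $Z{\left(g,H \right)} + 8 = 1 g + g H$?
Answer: $\frac{33969826397}{2383248} \approx 14254.0$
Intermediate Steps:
$u{\left(j \right)} = 6$ ($u{\left(j \right)} = 3 \cdot 2 = 6$)
$Z{\left(g,H \right)} = -8 + g + H g$ ($Z{\left(g,H \right)} = -8 + \left(1 g + g H\right) = -8 + \left(g + H g\right) = -8 + g + H g$)
$x{\left(q \right)} = -8 - 4 q$ ($x{\left(q \right)} = -8 + q - 5 q = -8 - 4 q$)
$I{\left(d \right)} = 288 + 144 d$ ($I{\left(d \right)} = \left(-6\right) 6 \left(-8 - 4 d\right) = - 36 \left(-8 - 4 d\right) = 288 + 144 d$)
$- (\left(- \frac{11404}{-17220} + \frac{24267}{13840}\right) + I{\left(-101 \right)}) = - (\left(- \frac{11404}{-17220} + \frac{24267}{13840}\right) + \left(288 + 144 \left(-101\right)\right)) = - (\left(\left(-11404\right) \left(- \frac{1}{17220}\right) + 24267 \cdot \frac{1}{13840}\right) + \left(288 - 14544\right)) = - (\left(\frac{2851}{4305} + \frac{24267}{13840}\right) - 14256) = - (\frac{5757091}{2383248} - 14256) = \left(-1\right) \left(- \frac{33969826397}{2383248}\right) = \frac{33969826397}{2383248}$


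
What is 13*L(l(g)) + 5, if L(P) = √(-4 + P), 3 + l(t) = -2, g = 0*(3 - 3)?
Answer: 5 + 39*I ≈ 5.0 + 39.0*I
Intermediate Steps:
g = 0 (g = 0*0 = 0)
l(t) = -5 (l(t) = -3 - 2 = -5)
13*L(l(g)) + 5 = 13*√(-4 - 5) + 5 = 13*√(-9) + 5 = 13*(3*I) + 5 = 39*I + 5 = 5 + 39*I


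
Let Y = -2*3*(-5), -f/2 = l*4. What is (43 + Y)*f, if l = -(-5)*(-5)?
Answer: 14600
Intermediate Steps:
l = -25 (l = -5*5 = -25)
f = 200 (f = -(-50)*4 = -2*(-100) = 200)
Y = 30 (Y = -6*(-5) = 30)
(43 + Y)*f = (43 + 30)*200 = 73*200 = 14600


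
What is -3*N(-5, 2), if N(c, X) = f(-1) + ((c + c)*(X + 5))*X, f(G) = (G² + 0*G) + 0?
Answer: 417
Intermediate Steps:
f(G) = G² (f(G) = (G² + 0) + 0 = G² + 0 = G²)
N(c, X) = 1 + 2*X*c*(5 + X) (N(c, X) = (-1)² + ((c + c)*(X + 5))*X = 1 + ((2*c)*(5 + X))*X = 1 + (2*c*(5 + X))*X = 1 + 2*X*c*(5 + X))
-3*N(-5, 2) = -3*(1 + 2*(-5)*2² + 10*2*(-5)) = -3*(1 + 2*(-5)*4 - 100) = -3*(1 - 40 - 100) = -3*(-139) = 417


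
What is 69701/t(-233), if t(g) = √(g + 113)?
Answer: -69701*I*√30/60 ≈ -6362.8*I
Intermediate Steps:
t(g) = √(113 + g)
69701/t(-233) = 69701/(√(113 - 233)) = 69701/(√(-120)) = 69701/((2*I*√30)) = 69701*(-I*√30/60) = -69701*I*√30/60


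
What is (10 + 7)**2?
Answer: 289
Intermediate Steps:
(10 + 7)**2 = 17**2 = 289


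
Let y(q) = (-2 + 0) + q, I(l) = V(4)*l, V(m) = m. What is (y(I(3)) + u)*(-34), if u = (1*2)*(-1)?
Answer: -272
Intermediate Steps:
I(l) = 4*l
y(q) = -2 + q
u = -2 (u = 2*(-1) = -2)
(y(I(3)) + u)*(-34) = ((-2 + 4*3) - 2)*(-34) = ((-2 + 12) - 2)*(-34) = (10 - 2)*(-34) = 8*(-34) = -272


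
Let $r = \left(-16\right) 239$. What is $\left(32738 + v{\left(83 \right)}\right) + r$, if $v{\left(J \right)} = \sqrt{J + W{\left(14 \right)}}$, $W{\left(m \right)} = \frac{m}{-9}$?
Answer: $28914 + \frac{\sqrt{733}}{3} \approx 28923.0$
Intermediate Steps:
$r = -3824$
$W{\left(m \right)} = - \frac{m}{9}$ ($W{\left(m \right)} = m \left(- \frac{1}{9}\right) = - \frac{m}{9}$)
$v{\left(J \right)} = \sqrt{- \frac{14}{9} + J}$ ($v{\left(J \right)} = \sqrt{J - \frac{14}{9}} = \sqrt{- \frac{14}{9} + J}$)
$\left(32738 + v{\left(83 \right)}\right) + r = \left(32738 + \frac{\sqrt{-14 + 9 \cdot 83}}{3}\right) - 3824 = \left(32738 + \frac{\sqrt{-14 + 747}}{3}\right) - 3824 = \left(32738 + \frac{\sqrt{733}}{3}\right) - 3824 = 28914 + \frac{\sqrt{733}}{3}$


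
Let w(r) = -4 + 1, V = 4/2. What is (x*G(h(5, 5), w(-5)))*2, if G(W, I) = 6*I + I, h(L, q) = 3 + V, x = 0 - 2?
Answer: 84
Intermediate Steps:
x = -2
V = 2 (V = 4*(½) = 2)
w(r) = -3
h(L, q) = 5 (h(L, q) = 3 + 2 = 5)
G(W, I) = 7*I
(x*G(h(5, 5), w(-5)))*2 = -14*(-3)*2 = -2*(-21)*2 = 42*2 = 84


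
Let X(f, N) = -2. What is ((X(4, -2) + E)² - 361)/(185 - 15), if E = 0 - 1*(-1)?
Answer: -36/17 ≈ -2.1176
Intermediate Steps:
E = 1 (E = 0 + 1 = 1)
((X(4, -2) + E)² - 361)/(185 - 15) = ((-2 + 1)² - 361)/(185 - 15) = ((-1)² - 361)/170 = (1 - 361)*(1/170) = -360*1/170 = -36/17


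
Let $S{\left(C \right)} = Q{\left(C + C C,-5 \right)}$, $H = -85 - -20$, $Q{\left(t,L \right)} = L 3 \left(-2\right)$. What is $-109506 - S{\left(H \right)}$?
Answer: $-109536$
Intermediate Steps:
$Q{\left(t,L \right)} = - 6 L$ ($Q{\left(t,L \right)} = 3 L \left(-2\right) = - 6 L$)
$H = -65$ ($H = -85 + 20 = -65$)
$S{\left(C \right)} = 30$ ($S{\left(C \right)} = \left(-6\right) \left(-5\right) = 30$)
$-109506 - S{\left(H \right)} = -109506 - 30 = -109536$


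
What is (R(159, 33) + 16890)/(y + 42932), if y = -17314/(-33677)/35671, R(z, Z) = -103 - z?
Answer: 9987543907838/25786939812079 ≈ 0.38731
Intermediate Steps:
y = 17314/1201292267 (y = -17314*(-1/33677)*(1/35671) = (17314/33677)*(1/35671) = 17314/1201292267 ≈ 1.4413e-5)
(R(159, 33) + 16890)/(y + 42932) = ((-103 - 1*159) + 16890)/(17314/1201292267 + 42932) = ((-103 - 159) + 16890)/(51573879624158/1201292267) = (-262 + 16890)*(1201292267/51573879624158) = 16628*(1201292267/51573879624158) = 9987543907838/25786939812079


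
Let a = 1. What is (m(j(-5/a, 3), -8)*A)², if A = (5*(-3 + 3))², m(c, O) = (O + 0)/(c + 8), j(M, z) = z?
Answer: 0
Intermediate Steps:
m(c, O) = O/(8 + c)
A = 0 (A = (5*0)² = 0² = 0)
(m(j(-5/a, 3), -8)*A)² = (-8/(8 + 3)*0)² = (-8/11*0)² = 0² = 0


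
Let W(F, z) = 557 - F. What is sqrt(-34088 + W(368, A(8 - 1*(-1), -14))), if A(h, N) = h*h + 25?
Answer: I*sqrt(33899) ≈ 184.12*I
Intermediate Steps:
A(h, N) = 25 + h**2 (A(h, N) = h**2 + 25 = 25 + h**2)
sqrt(-34088 + W(368, A(8 - 1*(-1), -14))) = sqrt(-34088 + (557 - 1*368)) = sqrt(-34088 + (557 - 368)) = sqrt(-34088 + 189) = sqrt(-33899) = I*sqrt(33899)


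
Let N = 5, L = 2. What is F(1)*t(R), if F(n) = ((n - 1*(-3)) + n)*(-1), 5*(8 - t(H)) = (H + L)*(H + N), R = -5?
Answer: -40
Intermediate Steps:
t(H) = 8 - (2 + H)*(5 + H)/5 (t(H) = 8 - (H + 2)*(H + 5)/5 = 8 - (2 + H)*(5 + H)/5)
F(n) = -3 - 2*n (F(n) = ((n + 3) + n)*(-1) = ((3 + n) + n)*(-1) = (3 + 2*n)*(-1) = -3 - 2*n)
F(1)*t(R) = (-3 - 2*1)*(6 - 7/5*(-5) - ⅕*(-5)²) = (-3 - 2)*(6 + 7 - ⅕*25) = -5*(6 + 7 - 5) = -5*8 = -40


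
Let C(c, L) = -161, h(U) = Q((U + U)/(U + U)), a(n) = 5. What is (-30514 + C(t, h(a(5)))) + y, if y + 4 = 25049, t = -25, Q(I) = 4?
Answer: -5630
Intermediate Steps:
y = 25045 (y = -4 + 25049 = 25045)
h(U) = 4
(-30514 + C(t, h(a(5)))) + y = (-30514 - 161) + 25045 = -30675 + 25045 = -5630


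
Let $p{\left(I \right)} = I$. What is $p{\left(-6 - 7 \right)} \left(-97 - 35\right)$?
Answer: $1716$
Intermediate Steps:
$p{\left(-6 - 7 \right)} \left(-97 - 35\right) = \left(-6 - 7\right) \left(-97 - 35\right) = \left(-6 - 7\right) \left(-132\right) = \left(-13\right) \left(-132\right) = 1716$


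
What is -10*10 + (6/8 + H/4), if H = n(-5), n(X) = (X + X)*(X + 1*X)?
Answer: -297/4 ≈ -74.250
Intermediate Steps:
n(X) = 4*X² (n(X) = (2*X)*(X + X) = (2*X)*(2*X) = 4*X²)
H = 100 (H = 4*(-5)² = 4*25 = 100)
-10*10 + (6/8 + H/4) = -10*10 + (6/8 + 100/4) = -100 + (6*(⅛) + 100*(¼)) = -100 + (¾ + 25) = -100 + 103/4 = -297/4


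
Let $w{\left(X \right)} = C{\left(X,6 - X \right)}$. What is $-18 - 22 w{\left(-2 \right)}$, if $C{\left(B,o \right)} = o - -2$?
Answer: $-238$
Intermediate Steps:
$C{\left(B,o \right)} = 2 + o$ ($C{\left(B,o \right)} = o + 2 = 2 + o$)
$w{\left(X \right)} = 8 - X$ ($w{\left(X \right)} = 2 - \left(-6 + X\right) = 8 - X$)
$-18 - 22 w{\left(-2 \right)} = -18 - 22 \left(8 - -2\right) = -18 - 22 \left(8 + 2\right) = -18 - 220 = -238$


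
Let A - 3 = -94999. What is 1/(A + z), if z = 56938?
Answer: -1/38058 ≈ -2.6276e-5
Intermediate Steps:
A = -94996 (A = 3 - 94999 = -94996)
1/(A + z) = 1/(-94996 + 56938) = 1/(-38058) = -1/38058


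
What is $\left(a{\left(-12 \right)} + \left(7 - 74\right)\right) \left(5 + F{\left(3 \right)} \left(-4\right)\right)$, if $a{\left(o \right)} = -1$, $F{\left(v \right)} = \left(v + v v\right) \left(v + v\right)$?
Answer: $19244$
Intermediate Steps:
$F{\left(v \right)} = 2 v \left(v + v^{2}\right)$ ($F{\left(v \right)} = \left(v + v^{2}\right) 2 v = 2 v \left(v + v^{2}\right)$)
$\left(a{\left(-12 \right)} + \left(7 - 74\right)\right) \left(5 + F{\left(3 \right)} \left(-4\right)\right) = \left(-1 + \left(7 - 74\right)\right) \left(5 + 2 \cdot 3^{2} \left(1 + 3\right) \left(-4\right)\right) = \left(-1 + \left(7 - 74\right)\right) \left(5 + 2 \cdot 9 \cdot 4 \left(-4\right)\right) = \left(-1 - 67\right) \left(5 + 72 \left(-4\right)\right) = - 68 \left(5 - 288\right) = \left(-68\right) \left(-283\right) = 19244$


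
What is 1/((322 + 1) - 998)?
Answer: -1/675 ≈ -0.0014815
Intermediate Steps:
1/((322 + 1) - 998) = 1/(323 - 998) = 1/(-675) = -1/675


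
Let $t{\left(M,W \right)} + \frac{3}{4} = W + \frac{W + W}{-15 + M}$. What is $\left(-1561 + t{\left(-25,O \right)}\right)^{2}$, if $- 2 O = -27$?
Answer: $\frac{3838669849}{1600} \approx 2.3992 \cdot 10^{6}$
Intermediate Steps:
$O = \frac{27}{2}$ ($O = \left(- \frac{1}{2}\right) \left(-27\right) = \frac{27}{2} \approx 13.5$)
$t{\left(M,W \right)} = - \frac{3}{4} + W + \frac{2 W}{-15 + M}$ ($t{\left(M,W \right)} = - \frac{3}{4} + \left(W + \frac{W + W}{-15 + M}\right) = - \frac{3}{4} + \left(W + \frac{2 W}{-15 + M}\right) = - \frac{3}{4} + W + \frac{2 W}{-15 + M}$)
$\left(-1561 + t{\left(-25,O \right)}\right)^{2} = \left(-1561 + \frac{45 - 702 - -75 + 4 \left(-25\right) \frac{27}{2}}{4 \left(-15 - 25\right)}\right)^{2} = \left(-1561 + \frac{45 - 702 + 75 - 1350}{4 \left(-40\right)}\right)^{2} = \left(-1561 + \frac{1}{4} \left(- \frac{1}{40}\right) \left(-1932\right)\right)^{2} = \left(-1561 + \frac{483}{40}\right)^{2} = \left(- \frac{61957}{40}\right)^{2} = \frac{3838669849}{1600}$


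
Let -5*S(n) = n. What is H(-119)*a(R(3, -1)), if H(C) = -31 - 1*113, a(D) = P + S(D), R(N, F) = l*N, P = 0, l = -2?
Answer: -864/5 ≈ -172.80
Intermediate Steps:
S(n) = -n/5
R(N, F) = -2*N
a(D) = -D/5 (a(D) = 0 - D/5 = -D/5)
H(C) = -144 (H(C) = -31 - 113 = -144)
H(-119)*a(R(3, -1)) = -(-144)*(-2*3)/5 = -(-144)*(-6)/5 = -144*6/5 = -864/5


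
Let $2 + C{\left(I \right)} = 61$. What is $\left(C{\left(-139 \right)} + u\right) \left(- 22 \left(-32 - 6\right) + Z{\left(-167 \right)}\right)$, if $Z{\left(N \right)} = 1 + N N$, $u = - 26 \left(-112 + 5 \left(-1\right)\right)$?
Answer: $89079326$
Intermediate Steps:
$u = 3042$ ($u = - 26 \left(-112 - 5\right) = \left(-26\right) \left(-117\right) = 3042$)
$C{\left(I \right)} = 59$ ($C{\left(I \right)} = -2 + 61 = 59$)
$Z{\left(N \right)} = 1 + N^{2}$
$\left(C{\left(-139 \right)} + u\right) \left(- 22 \left(-32 - 6\right) + Z{\left(-167 \right)}\right) = \left(59 + 3042\right) \left(- 22 \left(-32 - 6\right) + \left(1 + \left(-167\right)^{2}\right)\right) = 3101 \left(\left(-22\right) \left(-38\right) + \left(1 + 27889\right)\right) = 3101 \left(836 + 27890\right) = 3101 \cdot 28726 = 89079326$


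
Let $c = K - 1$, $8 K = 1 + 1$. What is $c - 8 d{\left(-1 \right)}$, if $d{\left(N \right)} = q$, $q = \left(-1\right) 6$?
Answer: $\frac{189}{4} \approx 47.25$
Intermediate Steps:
$K = \frac{1}{4}$ ($K = \frac{1 + 1}{8} = \frac{1}{8} \cdot 2 = \frac{1}{4} \approx 0.25$)
$q = -6$
$c = - \frac{3}{4}$ ($c = \frac{1}{4} - 1 = - \frac{3}{4} \approx -0.75$)
$d{\left(N \right)} = -6$
$c - 8 d{\left(-1 \right)} = - \frac{3}{4} - -48 = - \frac{3}{4} + 48 = \frac{189}{4}$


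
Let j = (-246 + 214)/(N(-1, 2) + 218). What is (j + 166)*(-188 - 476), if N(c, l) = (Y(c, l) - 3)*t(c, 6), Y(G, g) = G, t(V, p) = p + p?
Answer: -9358416/85 ≈ -1.1010e+5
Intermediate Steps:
t(V, p) = 2*p
N(c, l) = -36 + 12*c (N(c, l) = (c - 3)*(2*6) = (-3 + c)*12 = -36 + 12*c)
j = -16/85 (j = (-246 + 214)/((-36 + 12*(-1)) + 218) = -32/((-36 - 12) + 218) = -32/(-48 + 218) = -32/170 = -32*1/170 = -16/85 ≈ -0.18824)
(j + 166)*(-188 - 476) = (-16/85 + 166)*(-188 - 476) = (14094/85)*(-664) = -9358416/85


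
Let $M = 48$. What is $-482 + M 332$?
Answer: $15454$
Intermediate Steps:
$-482 + M 332 = -482 + 48 \cdot 332 = -482 + 15936 = 15454$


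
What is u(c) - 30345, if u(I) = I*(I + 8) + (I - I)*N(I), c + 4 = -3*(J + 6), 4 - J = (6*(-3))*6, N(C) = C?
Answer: 94955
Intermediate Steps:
J = 112 (J = 4 - 6*(-3)*6 = 4 - (-18)*6 = 4 - 1*(-108) = 4 + 108 = 112)
c = -358 (c = -4 - 3*(112 + 6) = -4 - 3*118 = -4 - 354 = -358)
u(I) = I*(8 + I) (u(I) = I*(I + 8) + (I - I)*I = I*(8 + I) + 0*I = I*(8 + I) + 0 = I*(8 + I))
u(c) - 30345 = -358*(8 - 358) - 30345 = -358*(-350) - 30345 = 125300 - 30345 = 94955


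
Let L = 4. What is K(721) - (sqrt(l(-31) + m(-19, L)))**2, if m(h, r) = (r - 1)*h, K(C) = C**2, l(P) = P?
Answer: 519929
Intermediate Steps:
m(h, r) = h*(-1 + r) (m(h, r) = (-1 + r)*h = h*(-1 + r))
K(721) - (sqrt(l(-31) + m(-19, L)))**2 = 721**2 - (sqrt(-31 - 19*(-1 + 4)))**2 = 519841 - (sqrt(-31 - 19*3))**2 = 519841 - (sqrt(-31 - 57))**2 = 519841 - (sqrt(-88))**2 = 519841 - (2*I*sqrt(22))**2 = 519841 - 1*(-88) = 519841 + 88 = 519929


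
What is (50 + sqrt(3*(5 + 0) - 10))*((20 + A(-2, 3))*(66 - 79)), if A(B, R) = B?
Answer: -11700 - 234*sqrt(5) ≈ -12223.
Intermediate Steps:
(50 + sqrt(3*(5 + 0) - 10))*((20 + A(-2, 3))*(66 - 79)) = (50 + sqrt(3*(5 + 0) - 10))*((20 - 2)*(66 - 79)) = (50 + sqrt(3*5 - 10))*(18*(-13)) = (50 + sqrt(15 - 10))*(-234) = (50 + sqrt(5))*(-234) = -11700 - 234*sqrt(5)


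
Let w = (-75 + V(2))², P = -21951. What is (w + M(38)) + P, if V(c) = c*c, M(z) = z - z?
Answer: -16910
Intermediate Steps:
M(z) = 0
V(c) = c²
w = 5041 (w = (-75 + 2²)² = (-75 + 4)² = (-71)² = 5041)
(w + M(38)) + P = (5041 + 0) - 21951 = 5041 - 21951 = -16910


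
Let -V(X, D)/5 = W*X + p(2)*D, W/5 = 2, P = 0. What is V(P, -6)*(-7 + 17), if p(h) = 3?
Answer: 900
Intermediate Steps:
W = 10 (W = 5*2 = 10)
V(X, D) = -50*X - 15*D (V(X, D) = -5*(10*X + 3*D) = -5*(3*D + 10*X) = -50*X - 15*D)
V(P, -6)*(-7 + 17) = (-50*0 - 15*(-6))*(-7 + 17) = (0 + 90)*10 = 90*10 = 900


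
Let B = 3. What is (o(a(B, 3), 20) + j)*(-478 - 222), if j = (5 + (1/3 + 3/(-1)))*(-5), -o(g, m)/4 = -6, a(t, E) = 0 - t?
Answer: -25900/3 ≈ -8633.3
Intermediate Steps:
a(t, E) = -t
o(g, m) = 24 (o(g, m) = -4*(-6) = 24)
j = -35/3 (j = (5 + (1*(⅓) + 3*(-1)))*(-5) = (5 + (⅓ - 3))*(-5) = (5 - 8/3)*(-5) = (7/3)*(-5) = -35/3 ≈ -11.667)
(o(a(B, 3), 20) + j)*(-478 - 222) = (24 - 35/3)*(-478 - 222) = (37/3)*(-700) = -25900/3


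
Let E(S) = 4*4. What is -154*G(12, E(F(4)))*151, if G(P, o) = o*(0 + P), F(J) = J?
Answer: -4464768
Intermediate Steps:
E(S) = 16
G(P, o) = P*o (G(P, o) = o*P = P*o)
-154*G(12, E(F(4)))*151 = -1848*16*151 = -154*192*151 = -29568*151 = -4464768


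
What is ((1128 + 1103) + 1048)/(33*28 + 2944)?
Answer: 3279/3868 ≈ 0.84772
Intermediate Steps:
((1128 + 1103) + 1048)/(33*28 + 2944) = (2231 + 1048)/(924 + 2944) = 3279/3868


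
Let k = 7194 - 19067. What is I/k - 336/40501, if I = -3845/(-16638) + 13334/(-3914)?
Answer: -125706938558267/15657346396379118 ≈ -0.0080286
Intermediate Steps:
I = -103400881/32560566 (I = -3845*(-1/16638) + 13334*(-1/3914) = 3845/16638 - 6667/1957 = -103400881/32560566 ≈ -3.1756)
k = -11873
I/k - 336/40501 = -103400881/32560566/(-11873) - 336/40501 = -103400881/32560566*(-1/11873) - 336*1/40501 = 103400881/386591600118 - 336/40501 = -125706938558267/15657346396379118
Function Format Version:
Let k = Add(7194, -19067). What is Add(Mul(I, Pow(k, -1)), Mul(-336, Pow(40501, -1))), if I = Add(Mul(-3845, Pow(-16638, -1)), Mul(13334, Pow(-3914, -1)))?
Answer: Rational(-125706938558267, 15657346396379118) ≈ -0.0080286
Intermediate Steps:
I = Rational(-103400881, 32560566) (I = Add(Mul(-3845, Rational(-1, 16638)), Mul(13334, Rational(-1, 3914))) = Add(Rational(3845, 16638), Rational(-6667, 1957)) = Rational(-103400881, 32560566) ≈ -3.1756)
k = -11873
Add(Mul(I, Pow(k, -1)), Mul(-336, Pow(40501, -1))) = Add(Mul(Rational(-103400881, 32560566), Pow(-11873, -1)), Mul(-336, Pow(40501, -1))) = Add(Mul(Rational(-103400881, 32560566), Rational(-1, 11873)), Mul(-336, Rational(1, 40501))) = Add(Rational(103400881, 386591600118), Rational(-336, 40501)) = Rational(-125706938558267, 15657346396379118)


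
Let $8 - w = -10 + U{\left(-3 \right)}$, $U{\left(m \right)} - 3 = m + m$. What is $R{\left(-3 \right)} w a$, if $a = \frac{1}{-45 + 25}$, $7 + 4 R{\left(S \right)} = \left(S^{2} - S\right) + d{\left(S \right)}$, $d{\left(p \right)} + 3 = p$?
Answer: $\frac{21}{80} \approx 0.2625$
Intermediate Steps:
$U{\left(m \right)} = 3 + 2 m$ ($U{\left(m \right)} = 3 + \left(m + m\right) = 3 + 2 m$)
$w = 21$ ($w = 8 - \left(-10 + \left(3 + 2 \left(-3\right)\right)\right) = 8 - \left(-10 + \left(3 - 6\right)\right) = 8 - \left(-10 - 3\right) = 8 - -13 = 8 + 13 = 21$)
$d{\left(p \right)} = -3 + p$
$R{\left(S \right)} = - \frac{5}{2} + \frac{S^{2}}{4}$ ($R{\left(S \right)} = - \frac{7}{4} + \frac{\left(S^{2} - S\right) + \left(-3 + S\right)}{4} = - \frac{7}{4} + \frac{-3 + S^{2}}{4} = - \frac{7}{4} + \left(- \frac{3}{4} + \frac{S^{2}}{4}\right) = - \frac{5}{2} + \frac{S^{2}}{4}$)
$a = - \frac{1}{20}$ ($a = \frac{1}{-20} = - \frac{1}{20} \approx -0.05$)
$R{\left(-3 \right)} w a = \left(- \frac{5}{2} + \frac{\left(-3\right)^{2}}{4}\right) 21 \left(- \frac{1}{20}\right) = \left(- \frac{5}{2} + \frac{1}{4} \cdot 9\right) 21 \left(- \frac{1}{20}\right) = \left(- \frac{5}{2} + \frac{9}{4}\right) 21 \left(- \frac{1}{20}\right) = \left(- \frac{1}{4}\right) 21 \left(- \frac{1}{20}\right) = \left(- \frac{21}{4}\right) \left(- \frac{1}{20}\right) = \frac{21}{80}$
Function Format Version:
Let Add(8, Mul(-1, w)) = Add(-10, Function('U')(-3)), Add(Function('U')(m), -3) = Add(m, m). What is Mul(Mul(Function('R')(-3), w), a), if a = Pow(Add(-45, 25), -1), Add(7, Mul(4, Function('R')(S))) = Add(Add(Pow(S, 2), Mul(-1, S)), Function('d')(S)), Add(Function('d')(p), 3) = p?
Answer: Rational(21, 80) ≈ 0.26250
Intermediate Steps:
Function('U')(m) = Add(3, Mul(2, m)) (Function('U')(m) = Add(3, Add(m, m)) = Add(3, Mul(2, m)))
w = 21 (w = Add(8, Mul(-1, Add(-10, Add(3, Mul(2, -3))))) = Add(8, Mul(-1, Add(-10, Add(3, -6)))) = Add(8, Mul(-1, Add(-10, -3))) = Add(8, Mul(-1, -13)) = Add(8, 13) = 21)
Function('d')(p) = Add(-3, p)
Function('R')(S) = Add(Rational(-5, 2), Mul(Rational(1, 4), Pow(S, 2))) (Function('R')(S) = Add(Rational(-7, 4), Mul(Rational(1, 4), Add(Add(Pow(S, 2), Mul(-1, S)), Add(-3, S)))) = Add(Rational(-7, 4), Mul(Rational(1, 4), Add(-3, Pow(S, 2)))) = Add(Rational(-7, 4), Add(Rational(-3, 4), Mul(Rational(1, 4), Pow(S, 2)))) = Add(Rational(-5, 2), Mul(Rational(1, 4), Pow(S, 2))))
a = Rational(-1, 20) (a = Pow(-20, -1) = Rational(-1, 20) ≈ -0.050000)
Mul(Mul(Function('R')(-3), w), a) = Mul(Mul(Add(Rational(-5, 2), Mul(Rational(1, 4), Pow(-3, 2))), 21), Rational(-1, 20)) = Mul(Mul(Add(Rational(-5, 2), Mul(Rational(1, 4), 9)), 21), Rational(-1, 20)) = Mul(Mul(Add(Rational(-5, 2), Rational(9, 4)), 21), Rational(-1, 20)) = Mul(Mul(Rational(-1, 4), 21), Rational(-1, 20)) = Mul(Rational(-21, 4), Rational(-1, 20)) = Rational(21, 80)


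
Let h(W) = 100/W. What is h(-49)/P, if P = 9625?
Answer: -4/18865 ≈ -0.00021203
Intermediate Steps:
h(-49)/P = (100/(-49))/9625 = (100*(-1/49))*(1/9625) = -100/49*1/9625 = -4/18865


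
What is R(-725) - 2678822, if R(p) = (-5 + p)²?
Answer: -2145922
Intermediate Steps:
R(-725) - 2678822 = (-5 - 725)² - 2678822 = (-730)² - 2678822 = 532900 - 2678822 = -2145922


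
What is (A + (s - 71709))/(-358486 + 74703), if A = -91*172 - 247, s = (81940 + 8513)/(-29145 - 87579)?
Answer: 3408682215/11041428964 ≈ 0.30872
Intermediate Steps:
s = -30151/38908 (s = 90453/(-116724) = 90453*(-1/116724) = -30151/38908 ≈ -0.77493)
A = -15899 (A = -15652 - 247 = -15899)
(A + (s - 71709))/(-358486 + 74703) = (-15899 + (-30151/38908 - 71709))/(-358486 + 74703) = (-15899 - 2790083923/38908)/(-283783) = -3408682215/38908*(-1/283783) = 3408682215/11041428964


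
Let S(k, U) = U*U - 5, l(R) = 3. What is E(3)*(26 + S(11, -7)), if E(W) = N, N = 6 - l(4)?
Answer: 210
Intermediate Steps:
S(k, U) = -5 + U² (S(k, U) = U² - 5 = -5 + U²)
N = 3 (N = 6 - 1*3 = 6 - 3 = 3)
E(W) = 3
E(3)*(26 + S(11, -7)) = 3*(26 + (-5 + (-7)²)) = 3*(26 + (-5 + 49)) = 3*(26 + 44) = 3*70 = 210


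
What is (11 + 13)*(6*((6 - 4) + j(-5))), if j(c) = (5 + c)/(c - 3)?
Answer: 288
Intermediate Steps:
j(c) = (5 + c)/(-3 + c)
(11 + 13)*(6*((6 - 4) + j(-5))) = (11 + 13)*(6*((6 - 4) + (5 - 5)/(-3 - 5))) = 24*(6*(2 + 0/(-8))) = 24*(6*(2 - 1/8*0)) = 24*(6*(2 + 0)) = 24*(6*2) = 24*12 = 288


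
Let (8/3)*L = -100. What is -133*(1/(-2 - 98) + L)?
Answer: 498883/100 ≈ 4988.8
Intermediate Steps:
L = -75/2 (L = (3/8)*(-100) = -75/2 ≈ -37.500)
-133*(1/(-2 - 98) + L) = -133*(1/(-2 - 98) - 75/2) = -133*(1/(-100) - 75/2) = -133*(-1/100 - 75/2) = -133*(-3751/100) = 498883/100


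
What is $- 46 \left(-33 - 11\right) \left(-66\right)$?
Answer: $-133584$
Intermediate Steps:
$- 46 \left(-33 - 11\right) \left(-66\right) = \left(-46\right) \left(-44\right) \left(-66\right) = 2024 \left(-66\right) = -133584$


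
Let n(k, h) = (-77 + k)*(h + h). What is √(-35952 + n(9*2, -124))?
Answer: 2*I*√5330 ≈ 146.01*I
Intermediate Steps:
n(k, h) = 2*h*(-77 + k) (n(k, h) = (-77 + k)*(2*h) = 2*h*(-77 + k))
√(-35952 + n(9*2, -124)) = √(-35952 + 2*(-124)*(-77 + 9*2)) = √(-35952 + 2*(-124)*(-77 + 18)) = √(-35952 + 2*(-124)*(-59)) = √(-35952 + 14632) = √(-21320) = 2*I*√5330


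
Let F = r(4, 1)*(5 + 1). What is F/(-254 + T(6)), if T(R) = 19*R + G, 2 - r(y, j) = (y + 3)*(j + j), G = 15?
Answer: 72/125 ≈ 0.57600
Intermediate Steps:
r(y, j) = 2 - 2*j*(3 + y) (r(y, j) = 2 - (y + 3)*(j + j) = 2 - (3 + y)*2*j = 2 - 2*j*(3 + y))
F = -72 (F = (2 - 6*1 - 2*1*4)*(5 + 1) = (2 - 6 - 8)*6 = -12*6 = -72)
T(R) = 15 + 19*R (T(R) = 19*R + 15 = 15 + 19*R)
F/(-254 + T(6)) = -72/(-254 + (15 + 19*6)) = -72/(-254 + (15 + 114)) = -72/(-254 + 129) = -72/(-125) = -1/125*(-72) = 72/125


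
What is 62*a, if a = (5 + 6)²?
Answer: 7502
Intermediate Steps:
a = 121 (a = 11² = 121)
62*a = 62*121 = 7502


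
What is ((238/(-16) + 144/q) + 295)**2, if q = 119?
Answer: 71733444561/906304 ≈ 79149.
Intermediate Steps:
((238/(-16) + 144/q) + 295)**2 = ((238/(-16) + 144/119) + 295)**2 = ((238*(-1/16) + 144*(1/119)) + 295)**2 = ((-119/8 + 144/119) + 295)**2 = (-13009/952 + 295)**2 = (267831/952)**2 = 71733444561/906304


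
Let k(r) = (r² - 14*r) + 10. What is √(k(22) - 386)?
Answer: 10*I*√2 ≈ 14.142*I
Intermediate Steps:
k(r) = 10 + r² - 14*r
√(k(22) - 386) = √((10 + 22² - 14*22) - 386) = √((10 + 484 - 308) - 386) = √(186 - 386) = √(-200) = 10*I*√2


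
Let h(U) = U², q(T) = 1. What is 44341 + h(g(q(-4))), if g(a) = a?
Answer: 44342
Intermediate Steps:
44341 + h(g(q(-4))) = 44341 + 1² = 44341 + 1 = 44342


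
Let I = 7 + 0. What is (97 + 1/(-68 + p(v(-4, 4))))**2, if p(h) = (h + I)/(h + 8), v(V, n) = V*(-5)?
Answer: 33138925681/3523129 ≈ 9406.1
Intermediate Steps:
v(V, n) = -5*V
I = 7
p(h) = (7 + h)/(8 + h) (p(h) = (h + 7)/(h + 8) = (7 + h)/(8 + h))
(97 + 1/(-68 + p(v(-4, 4))))**2 = (97 + 1/(-68 + (7 - 5*(-4))/(8 - 5*(-4))))**2 = (97 + 1/(-68 + (7 + 20)/(8 + 20)))**2 = (97 + 1/(-68 + 27/28))**2 = (97 + 1/(-1877/28))**2 = (97 - 28/1877)**2 = (182041/1877)**2 = 33138925681/3523129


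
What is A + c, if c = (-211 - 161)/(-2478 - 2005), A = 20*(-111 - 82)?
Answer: -17304008/4483 ≈ -3859.9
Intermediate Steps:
A = -3860 (A = 20*(-193) = -3860)
c = 372/4483 (c = -372/(-4483) = -372*(-1/4483) = 372/4483 ≈ 0.082980)
A + c = -3860 + 372/4483 = -17304008/4483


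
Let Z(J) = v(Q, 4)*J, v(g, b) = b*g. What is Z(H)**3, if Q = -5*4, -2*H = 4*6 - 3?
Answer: 592704000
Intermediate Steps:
H = -21/2 (H = -(4*6 - 3)/2 = -(24 - 3)/2 = -1/2*21 = -21/2 ≈ -10.500)
Q = -20
Z(J) = -80*J (Z(J) = (4*(-20))*J = -80*J)
Z(H)**3 = (-80*(-21/2))**3 = 840**3 = 592704000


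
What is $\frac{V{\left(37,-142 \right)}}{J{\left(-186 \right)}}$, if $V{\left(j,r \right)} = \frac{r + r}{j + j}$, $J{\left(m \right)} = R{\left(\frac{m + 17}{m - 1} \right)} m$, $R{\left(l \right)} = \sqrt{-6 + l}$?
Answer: $- \frac{71 i \sqrt{178211}}{3279273} \approx - 0.00914 i$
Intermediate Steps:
$J{\left(m \right)} = m \sqrt{-6 + \frac{17 + m}{-1 + m}}$ ($J{\left(m \right)} = \sqrt{-6 + \frac{m + 17}{m - 1}} m = \sqrt{-6 + \frac{17 + m}{-1 + m}} m = m \sqrt{-6 + \frac{17 + m}{-1 + m}}$)
$V{\left(j,r \right)} = \frac{r}{j}$ ($V{\left(j,r \right)} = \frac{2 r}{2 j} = 2 r \frac{1}{2 j} = \frac{r}{j}$)
$\frac{V{\left(37,-142 \right)}}{J{\left(-186 \right)}} = \frac{\left(-142\right) \frac{1}{37}}{\left(-186\right) \sqrt{\frac{23 - -930}{-1 - 186}}} = \frac{\left(-142\right) \frac{1}{37}}{\left(-186\right) \sqrt{\frac{23 + 930}{-187}}} = - \frac{142}{37 \left(- 186 \sqrt{\left(- \frac{1}{187}\right) 953}\right)} = - \frac{142}{37 \left(- 186 \sqrt{- \frac{953}{187}}\right)} = - \frac{142}{37 \left(- 186 \frac{i \sqrt{178211}}{187}\right)} = - \frac{142}{37 \left(- \frac{186 i \sqrt{178211}}{187}\right)} = - \frac{142 \frac{i \sqrt{178211}}{177258}}{37} = - \frac{71 i \sqrt{178211}}{3279273}$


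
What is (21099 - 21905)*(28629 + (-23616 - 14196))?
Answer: 7401498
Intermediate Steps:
(21099 - 21905)*(28629 + (-23616 - 14196)) = -806*(28629 - 37812) = -806*(-9183) = 7401498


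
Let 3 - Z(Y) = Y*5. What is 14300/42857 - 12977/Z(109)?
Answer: 563905889/23228494 ≈ 24.276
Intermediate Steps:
Z(Y) = 3 - 5*Y (Z(Y) = 3 - Y*5 = 3 - 5*Y)
14300/42857 - 12977/Z(109) = 14300/42857 - 12977/(3 - 5*109) = 14300*(1/42857) - 12977/(3 - 545) = 14300/42857 - 12977/(-542) = 14300/42857 - 12977*(-1/542) = 14300/42857 + 12977/542 = 563905889/23228494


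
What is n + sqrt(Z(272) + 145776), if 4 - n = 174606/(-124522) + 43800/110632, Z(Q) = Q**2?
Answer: 4310463688/861007369 + 4*sqrt(13735) ≈ 473.79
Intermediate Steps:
n = 4310463688/861007369 (n = 4 - (174606/(-124522) + 43800/110632) = 4 - (174606*(-1/124522) + 43800*(1/110632)) = 4 - (-87303/62261 + 5475/13829) = 4 - 1*(-866434212/861007369) = 4 + 866434212/861007369 = 4310463688/861007369 ≈ 5.0063)
n + sqrt(Z(272) + 145776) = 4310463688/861007369 + sqrt(272**2 + 145776) = 4310463688/861007369 + sqrt(73984 + 145776) = 4310463688/861007369 + sqrt(219760) = 4310463688/861007369 + 4*sqrt(13735)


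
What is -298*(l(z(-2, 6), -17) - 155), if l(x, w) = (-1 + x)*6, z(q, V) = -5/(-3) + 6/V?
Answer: 43210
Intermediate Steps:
z(q, V) = 5/3 + 6/V (z(q, V) = -5*(-⅓) + 6/V = 5/3 + 6/V)
l(x, w) = -6 + 6*x
-298*(l(z(-2, 6), -17) - 155) = -298*((-6 + 6*(5/3 + 6/6)) - 155) = -298*((-6 + 6*(5/3 + 6*(⅙))) - 155) = -298*((-6 + 6*(5/3 + 1)) - 155) = -298*((-6 + 6*(8/3)) - 155) = -298*((-6 + 16) - 155) = -298*(10 - 155) = -298*(-145) = 43210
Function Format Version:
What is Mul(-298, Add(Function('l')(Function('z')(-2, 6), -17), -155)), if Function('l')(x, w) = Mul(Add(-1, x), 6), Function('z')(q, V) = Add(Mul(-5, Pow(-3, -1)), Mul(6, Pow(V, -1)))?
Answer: 43210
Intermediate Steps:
Function('z')(q, V) = Add(Rational(5, 3), Mul(6, Pow(V, -1))) (Function('z')(q, V) = Add(Mul(-5, Rational(-1, 3)), Mul(6, Pow(V, -1))) = Add(Rational(5, 3), Mul(6, Pow(V, -1))))
Function('l')(x, w) = Add(-6, Mul(6, x))
Mul(-298, Add(Function('l')(Function('z')(-2, 6), -17), -155)) = Mul(-298, Add(Add(-6, Mul(6, Add(Rational(5, 3), Mul(6, Pow(6, -1))))), -155)) = Mul(-298, Add(Add(-6, Mul(6, Add(Rational(5, 3), Mul(6, Rational(1, 6))))), -155)) = Mul(-298, Add(Add(-6, Mul(6, Add(Rational(5, 3), 1))), -155)) = Mul(-298, Add(Add(-6, Mul(6, Rational(8, 3))), -155)) = Mul(-298, Add(Add(-6, 16), -155)) = Mul(-298, Add(10, -155)) = Mul(-298, -145) = 43210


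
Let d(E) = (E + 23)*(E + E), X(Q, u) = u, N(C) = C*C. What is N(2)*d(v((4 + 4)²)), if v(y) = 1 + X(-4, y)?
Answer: 45760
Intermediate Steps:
N(C) = C²
v(y) = 1 + y
d(E) = 2*E*(23 + E) (d(E) = (23 + E)*(2*E) = 2*E*(23 + E))
N(2)*d(v((4 + 4)²)) = 2²*(2*(1 + (4 + 4)²)*(23 + (1 + (4 + 4)²))) = 4*(2*(1 + 8²)*(23 + (1 + 8²))) = 4*(2*(1 + 64)*(23 + (1 + 64))) = 4*(2*65*(23 + 65)) = 4*(2*65*88) = 4*11440 = 45760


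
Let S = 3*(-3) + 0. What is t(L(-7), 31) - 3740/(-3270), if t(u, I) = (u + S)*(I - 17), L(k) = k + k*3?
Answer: -169012/327 ≈ -516.86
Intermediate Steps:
L(k) = 4*k (L(k) = k + 3*k = 4*k)
S = -9 (S = -9 + 0 = -9)
t(u, I) = (-17 + I)*(-9 + u) (t(u, I) = (u - 9)*(I - 17) = (-9 + u)*(-17 + I) = (-17 + I)*(-9 + u))
t(L(-7), 31) - 3740/(-3270) = (153 - 68*(-7) - 9*31 + 31*(4*(-7))) - 3740/(-3270) = (153 - 17*(-28) - 279 + 31*(-28)) - 3740*(-1)/3270 = (153 + 476 - 279 - 868) - 1*(-374/327) = -518 + 374/327 = -169012/327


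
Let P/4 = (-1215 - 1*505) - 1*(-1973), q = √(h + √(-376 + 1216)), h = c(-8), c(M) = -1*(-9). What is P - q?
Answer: 1012 - √(9 + 2*√210) ≈ 1005.8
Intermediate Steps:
c(M) = 9
h = 9
q = √(9 + 2*√210) (q = √(9 + √(-376 + 1216)) = √(9 + √840) = √(9 + 2*√210) ≈ 6.1630)
P = 1012 (P = 4*((-1215 - 1*505) - 1*(-1973)) = 4*((-1215 - 505) + 1973) = 4*(-1720 + 1973) = 4*253 = 1012)
P - q = 1012 - √(9 + 2*√210)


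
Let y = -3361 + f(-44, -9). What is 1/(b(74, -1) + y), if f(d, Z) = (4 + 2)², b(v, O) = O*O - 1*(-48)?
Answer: -1/3276 ≈ -0.00030525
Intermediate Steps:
b(v, O) = 48 + O² (b(v, O) = O² + 48 = 48 + O²)
f(d, Z) = 36 (f(d, Z) = 6² = 36)
y = -3325 (y = -3361 + 36 = -3325)
1/(b(74, -1) + y) = 1/((48 + (-1)²) - 3325) = 1/((48 + 1) - 3325) = 1/(49 - 3325) = 1/(-3276) = -1/3276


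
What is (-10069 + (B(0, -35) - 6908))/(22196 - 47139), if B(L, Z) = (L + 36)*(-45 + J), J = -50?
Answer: 20397/24943 ≈ 0.81774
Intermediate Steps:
B(L, Z) = -3420 - 95*L (B(L, Z) = (L + 36)*(-45 - 50) = (36 + L)*(-95) = -3420 - 95*L)
(-10069 + (B(0, -35) - 6908))/(22196 - 47139) = (-10069 + ((-3420 - 95*0) - 6908))/(22196 - 47139) = (-10069 + ((-3420 + 0) - 6908))/(-24943) = (-10069 + (-3420 - 6908))*(-1/24943) = (-10069 - 10328)*(-1/24943) = -20397*(-1/24943) = 20397/24943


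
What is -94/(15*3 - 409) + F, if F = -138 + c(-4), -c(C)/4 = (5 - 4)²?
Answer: -25797/182 ≈ -141.74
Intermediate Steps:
c(C) = -4 (c(C) = -4*(5 - 4)² = -4*1² = -4*1 = -4)
F = -142 (F = -138 - 4 = -142)
-94/(15*3 - 409) + F = -94/(15*3 - 409) - 142 = -94/(45 - 409) - 142 = -94/(-364) - 142 = -94*(-1/364) - 142 = 47/182 - 142 = -25797/182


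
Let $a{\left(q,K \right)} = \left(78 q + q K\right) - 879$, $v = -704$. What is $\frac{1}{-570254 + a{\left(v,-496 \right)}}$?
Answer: $- \frac{1}{276861} \approx -3.6119 \cdot 10^{-6}$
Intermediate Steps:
$a{\left(q,K \right)} = -879 + 78 q + K q$ ($a{\left(q,K \right)} = \left(78 q + K q\right) - 879 = -879 + 78 q + K q$)
$\frac{1}{-570254 + a{\left(v,-496 \right)}} = \frac{1}{-570254 - -293393} = \frac{1}{-570254 + 293393} = \frac{1}{-276861} = - \frac{1}{276861}$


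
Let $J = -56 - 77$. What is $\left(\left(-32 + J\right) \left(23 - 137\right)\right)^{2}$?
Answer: $353816100$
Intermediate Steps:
$J = -133$
$\left(\left(-32 + J\right) \left(23 - 137\right)\right)^{2} = \left(\left(-32 - 133\right) \left(23 - 137\right)\right)^{2} = \left(\left(-165\right) \left(-114\right)\right)^{2} = 18810^{2} = 353816100$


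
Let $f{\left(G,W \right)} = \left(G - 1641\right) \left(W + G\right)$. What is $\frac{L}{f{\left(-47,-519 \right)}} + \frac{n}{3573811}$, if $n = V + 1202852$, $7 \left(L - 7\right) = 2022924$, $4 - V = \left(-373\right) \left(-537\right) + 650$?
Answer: $\frac{13930319525783}{23901133339216} \approx 0.58283$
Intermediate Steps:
$V = -200947$ ($V = 4 - \left(\left(-373\right) \left(-537\right) + 650\right) = 4 - \left(200301 + 650\right) = 4 - 200951 = -200947$)
$L = \frac{2022973}{7}$ ($L = 7 + \frac{1}{7} \cdot 2022924 = 7 + \frac{2022924}{7} = \frac{2022973}{7} \approx 2.89 \cdot 10^{5}$)
$f{\left(G,W \right)} = \left(-1641 + G\right) \left(G + W\right)$
$n = 1001905$ ($n = -200947 + 1202852 = 1001905$)
$\frac{L}{f{\left(-47,-519 \right)}} + \frac{n}{3573811} = \frac{2022973}{7 \left(\left(-47\right)^{2} - -77127 - -851679 - -24393\right)} + \frac{1001905}{3573811} = \frac{2022973}{7 \left(2209 + 77127 + 851679 + 24393\right)} + 1001905 \cdot \frac{1}{3573811} = \frac{2022973}{7 \cdot 955408} + \frac{1001905}{3573811} = \frac{2022973}{7} \cdot \frac{1}{955408} + \frac{1001905}{3573811} = \frac{2022973}{6687856} + \frac{1001905}{3573811} = \frac{13930319525783}{23901133339216}$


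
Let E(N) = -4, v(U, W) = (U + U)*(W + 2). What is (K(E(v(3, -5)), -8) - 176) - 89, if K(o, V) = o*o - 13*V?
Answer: -145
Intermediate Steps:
v(U, W) = 2*U*(2 + W) (v(U, W) = (2*U)*(2 + W) = 2*U*(2 + W))
K(o, V) = o² - 13*V
(K(E(v(3, -5)), -8) - 176) - 89 = (((-4)² - 13*(-8)) - 176) - 89 = ((16 + 104) - 176) - 89 = (120 - 176) - 89 = -56 - 89 = -145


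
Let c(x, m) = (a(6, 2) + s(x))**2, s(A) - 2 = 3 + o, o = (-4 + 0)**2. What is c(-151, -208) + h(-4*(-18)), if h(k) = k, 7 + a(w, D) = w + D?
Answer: 556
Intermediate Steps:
o = 16 (o = (-4)**2 = 16)
a(w, D) = -7 + D + w (a(w, D) = -7 + (w + D) = -7 + (D + w) = -7 + D + w)
s(A) = 21 (s(A) = 2 + (3 + 16) = 2 + 19 = 21)
c(x, m) = 484 (c(x, m) = ((-7 + 2 + 6) + 21)**2 = (1 + 21)**2 = 22**2 = 484)
c(-151, -208) + h(-4*(-18)) = 484 - 4*(-18) = 484 - 1*(-72) = 484 + 72 = 556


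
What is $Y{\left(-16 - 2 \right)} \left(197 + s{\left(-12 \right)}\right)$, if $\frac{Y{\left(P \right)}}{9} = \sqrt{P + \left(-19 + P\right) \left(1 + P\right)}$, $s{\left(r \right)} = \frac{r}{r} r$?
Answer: $1665 \sqrt{611} \approx 41156.0$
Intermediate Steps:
$s{\left(r \right)} = r$ ($s{\left(r \right)} = 1 r = r$)
$Y{\left(P \right)} = 9 \sqrt{P + \left(1 + P\right) \left(-19 + P\right)}$ ($Y{\left(P \right)} = 9 \sqrt{P + \left(-19 + P\right) \left(1 + P\right)} = 9 \sqrt{P + \left(1 + P\right) \left(-19 + P\right)}$)
$Y{\left(-16 - 2 \right)} \left(197 + s{\left(-12 \right)}\right) = 9 \sqrt{-19 + \left(-16 - 2\right)^{2} - 17 \left(-16 - 2\right)} \left(197 - 12\right) = 9 \sqrt{-19 + \left(-18\right)^{2} - -306} \cdot 185 = 9 \sqrt{-19 + 324 + 306} \cdot 185 = 9 \sqrt{611} \cdot 185 = 1665 \sqrt{611}$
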